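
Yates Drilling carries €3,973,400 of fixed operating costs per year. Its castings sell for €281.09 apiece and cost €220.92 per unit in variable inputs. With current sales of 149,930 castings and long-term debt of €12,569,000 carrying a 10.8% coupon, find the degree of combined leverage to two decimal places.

2.44

Total contribution margin = 149,930 × €60.17 = €9,021,288.10.
EBIT = €9,021,288.10 − €3,973,400 = €5,047,888.10. Interest = €1,357,452.00, so EBIT − I = €3,690,436.10.
Degree of total leverage = total CM / (EBIT − interest) = €9,021,288.10 / €3,690,436.10 = 2.4445.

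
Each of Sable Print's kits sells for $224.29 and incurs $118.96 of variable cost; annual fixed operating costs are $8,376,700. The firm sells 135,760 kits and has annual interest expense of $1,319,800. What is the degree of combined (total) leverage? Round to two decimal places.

Total contribution margin = 135,760 × $105.33 = $14,299,600.80.
Operating income = contribution − fixed costs = $14,299,600.80 − $8,376,700 = $5,922,900.80. Interest = $1,319,800.00.
DOL = $14,299,600.80 ÷ $5,922,900.80 = 2.4143; DFL = $5,922,900.80 ÷ $4,603,100.80 = 1.2867.
Combined leverage = 2.4143 × 1.2867 = 3.1065.

3.11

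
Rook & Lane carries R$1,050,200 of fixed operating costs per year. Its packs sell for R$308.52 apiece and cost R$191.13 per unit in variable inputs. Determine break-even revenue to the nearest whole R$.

Contribution margin per unit = R$308.52 − R$191.13 = R$117.39, a CM ratio of R$117.39 ÷ R$308.52 = 0.3805.
Break-even sales = FC ÷ CM ratio = R$1,050,200 × R$308.52 / R$117.39 = R$2,760,096.

R$2,760,096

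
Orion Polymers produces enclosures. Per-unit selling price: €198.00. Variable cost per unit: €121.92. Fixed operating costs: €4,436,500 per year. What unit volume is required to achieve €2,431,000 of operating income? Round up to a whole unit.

90,267 enclosures

Each unit contributes €198.00 − €121.92 = €76.08.
Units = (FC + target) / CM = (€4,436,500 + €2,431,000) / €76.08 = 90,266.82, so 90,267 enclosures.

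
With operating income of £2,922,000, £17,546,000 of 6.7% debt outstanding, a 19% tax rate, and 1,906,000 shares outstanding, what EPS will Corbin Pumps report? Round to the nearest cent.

£0.74

Pre-tax income = £2,922,000 − £1,175,582.00 = £1,746,418.00.
After tax at 19%: net income = £1,746,418.00 × 0.81 = £1,414,598.58.
EPS = £1,414,598.58 ÷ 1,906,000 = £0.74.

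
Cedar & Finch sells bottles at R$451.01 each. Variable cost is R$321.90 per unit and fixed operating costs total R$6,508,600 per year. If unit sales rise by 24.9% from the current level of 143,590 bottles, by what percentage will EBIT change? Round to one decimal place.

+38.4%

Total contribution margin = 143,590 × R$129.11 = R$18,538,904.90.
Operating income = contribution − fixed costs = R$18,538,904.90 − R$6,508,600 = R$12,030,304.90.
Degree of operating leverage = R$18,538,904.90 / R$12,030,304.90 = 1.5410.
%ΔEBIT = DOL × %ΔSales = 1.5410 × +24.9% = +38.4%.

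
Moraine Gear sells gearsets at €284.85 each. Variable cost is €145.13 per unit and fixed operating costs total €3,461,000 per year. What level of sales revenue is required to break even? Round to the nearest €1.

CM per unit = €284.85 − €145.13 = €139.72; CM ratio = €139.72 / €284.85 = 0.4905.
Break-even sales = FC ÷ CM ratio = €3,461,000 × €284.85 / €139.72 = €7,056,011.

€7,056,011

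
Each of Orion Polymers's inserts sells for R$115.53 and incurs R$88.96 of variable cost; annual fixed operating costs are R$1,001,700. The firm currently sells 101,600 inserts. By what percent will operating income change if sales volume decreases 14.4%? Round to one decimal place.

-22.9%

Contribution at this volume is 101,600 × R$26.57 = R$2,699,512.00.
Operating income = contribution − fixed costs = R$2,699,512.00 − R$1,001,700 = R$1,697,812.00.
Degree of operating leverage = R$2,699,512.00 / R$1,697,812.00 = 1.5900.
So EBIT moves 1.5900 × (-14.4%) = -22.9%.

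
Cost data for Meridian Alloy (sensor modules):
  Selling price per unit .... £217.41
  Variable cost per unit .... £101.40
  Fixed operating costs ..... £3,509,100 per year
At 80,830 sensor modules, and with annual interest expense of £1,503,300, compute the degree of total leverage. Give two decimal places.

2.15

Total contribution margin = 80,830 × £116.01 = £9,377,088.30.
Subtracting fixed costs: EBIT = £9,377,088.30 − £3,509,100 = £5,867,988.30. Interest = £1,503,300.00, so EBIT − I = £4,364,688.30.
DCL = contribution ÷ (EBIT − I) = £9,377,088.30 ÷ £4,364,688.30 = 2.1484.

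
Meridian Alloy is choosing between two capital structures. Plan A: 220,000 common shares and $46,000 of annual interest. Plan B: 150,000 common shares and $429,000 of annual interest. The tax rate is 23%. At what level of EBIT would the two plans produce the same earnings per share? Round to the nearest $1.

$1,249,714

At indifference, (EBIT − 46,000)(1 − t)/220,000 = (EBIT − 429,000)(1 − t)/150,000.
The (1 − t) factor cancels: (EBIT − 46,000) × 150,000 = (EBIT − 429,000) × 220,000.
EBIT × (220,000 − 150,000) = 429,000 × 220,000 − 46,000 × 150,000 = 87,480,000,000, so EBIT = 87,480,000,000 ÷ 70,000 = 1,249,714.29.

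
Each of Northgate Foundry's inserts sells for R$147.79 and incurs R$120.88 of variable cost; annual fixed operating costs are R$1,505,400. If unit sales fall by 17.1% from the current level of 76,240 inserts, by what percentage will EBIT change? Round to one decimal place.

-64.2%

At 76,240 units, contribution = 76,240 × R$26.91 = R$2,051,618.40.
Subtracting fixed costs: EBIT = R$2,051,618.40 − R$1,505,400 = R$546,218.40.
DOL = contribution ÷ EBIT = R$2,051,618.40 ÷ R$546,218.40 = 3.7560.
%ΔEBIT = DOL × %ΔSales = 3.7560 × -17.1% = -64.2%.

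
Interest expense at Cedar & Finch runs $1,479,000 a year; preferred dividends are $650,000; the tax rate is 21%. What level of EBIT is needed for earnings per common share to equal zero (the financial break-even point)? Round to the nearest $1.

Preferred dividends are paid after tax, so their pre-tax equivalent is $650,000 ÷ (1 − 0.21) = $822,784.81.
EPS = 0 when EBIT covers interest plus the pre-tax preferred burden: $1,479,000 + $822,784.81 = $2,301,784.81.

$2,301,785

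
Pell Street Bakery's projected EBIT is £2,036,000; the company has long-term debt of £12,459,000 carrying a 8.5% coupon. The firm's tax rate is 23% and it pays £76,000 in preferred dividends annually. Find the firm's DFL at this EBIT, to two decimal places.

2.32

Annual interest charges come to £1,059,015.00.
Preferred dividends grossed up pre-tax: £76,000 / (1 − 0.23) = £98,701.30.
DFL = EBIT ÷ [EBIT − I − D_p/(1−t)] = £2,036,000 ÷ [£2,036,000 − £1,059,015.00 − £98,701.30] = £2,036,000 ÷ £878,283.70 = 2.3182.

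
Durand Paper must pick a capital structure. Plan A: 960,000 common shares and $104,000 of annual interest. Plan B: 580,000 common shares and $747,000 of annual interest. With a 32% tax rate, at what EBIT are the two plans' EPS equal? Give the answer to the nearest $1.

Set EPS_A = EPS_B: (EBIT − $104,000)(1 − 0.32) ÷ 960,000 = (EBIT − $747,000)(1 − 0.32) ÷ 580,000.
The (1 − t) factor cancels: (EBIT − 104,000) × 580,000 = (EBIT − 747,000) × 960,000.
EBIT × (960,000 − 580,000) = 747,000 × 960,000 − 104,000 × 580,000 = 656,800,000,000, so EBIT = 656,800,000,000 ÷ 380,000 = 1,728,421.05.

$1,728,421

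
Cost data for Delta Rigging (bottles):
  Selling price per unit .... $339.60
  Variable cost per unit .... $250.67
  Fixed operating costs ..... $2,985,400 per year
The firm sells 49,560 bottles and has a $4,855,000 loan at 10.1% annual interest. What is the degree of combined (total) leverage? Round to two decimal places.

4.73

Contribution at this volume is 49,560 × $88.93 = $4,407,370.80.
EBIT = $4,407,370.80 − $2,985,400 = $1,421,970.80. Interest = $490,355.00.
DOL = $4,407,370.80 ÷ $1,421,970.80 = 3.0995; DFL = $1,421,970.80 ÷ $931,615.80 = 1.5263.
Combined leverage = 3.0995 × 1.5263 = 4.7308.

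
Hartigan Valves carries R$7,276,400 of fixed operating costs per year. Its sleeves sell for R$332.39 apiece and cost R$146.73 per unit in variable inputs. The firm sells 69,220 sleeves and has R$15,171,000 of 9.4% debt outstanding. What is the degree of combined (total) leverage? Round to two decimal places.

Contribution at this volume is 69,220 × R$185.66 = R$12,851,385.20.
EBIT = R$12,851,385.20 − R$7,276,400 = R$5,574,985.20. Interest = R$1,426,074.00.
DOL = R$12,851,385.20 ÷ R$5,574,985.20 = 2.3052; DFL = R$5,574,985.20 ÷ R$4,148,911.20 = 1.3437.
Combined leverage = 2.3052 × 1.3437 = 3.0975.

3.10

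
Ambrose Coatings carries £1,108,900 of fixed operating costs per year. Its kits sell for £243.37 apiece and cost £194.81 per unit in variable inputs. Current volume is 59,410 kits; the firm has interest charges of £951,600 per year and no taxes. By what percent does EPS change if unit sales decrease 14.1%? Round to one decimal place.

At 59,410 units, contribution = 59,410 × £48.56 = £2,884,949.60.
Subtracting fixed costs: EBIT = £2,884,949.60 − £1,108,900 = £1,776,049.60.
Interest = £951,600.00, so EBIT − I = £824,449.60.
DCL = total CM / (EBIT − I) = £2,884,949.60 / £824,449.60 = 3.4992.
EPS therefore changes by 3.4992 × (-14.1%) = -49.3%.

-49.3%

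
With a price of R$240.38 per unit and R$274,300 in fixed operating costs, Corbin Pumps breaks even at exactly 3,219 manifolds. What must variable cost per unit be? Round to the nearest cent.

R$155.17

Contribution per unit must be FC / Q = R$274,300 / 3,219 = R$85.2128.
Variable cost per unit = R$240.38 − R$85.2128 = R$155.17.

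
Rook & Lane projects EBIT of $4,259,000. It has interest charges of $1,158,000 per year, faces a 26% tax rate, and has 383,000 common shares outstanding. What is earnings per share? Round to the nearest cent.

$5.99

Interest = $1,158,000.00, so EBT = $4,259,000 − $1,158,000.00 = $3,101,000.00.
After tax at 26%: net income = $3,101,000.00 × 0.74 = $2,294,740.00.
Per share: $2,294,740.00 / 383,000 shares = $5.99.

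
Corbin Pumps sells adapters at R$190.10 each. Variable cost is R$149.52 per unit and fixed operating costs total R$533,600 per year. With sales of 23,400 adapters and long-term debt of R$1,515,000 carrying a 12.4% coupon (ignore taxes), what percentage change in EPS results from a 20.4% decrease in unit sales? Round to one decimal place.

Contribution at this volume is 23,400 × R$40.58 = R$949,572.00.
Operating income = contribution − fixed costs = R$949,572.00 − R$533,600 = R$415,972.00.
Interest = R$187,860.00, so EBIT − I = R$228,112.00.
Degree of combined leverage = contribution ÷ (EBIT − I) = R$949,572.00 ÷ R$228,112.00 = 4.1627.
EPS therefore changes by 4.1627 × (-20.4%) = -84.9%.

-84.9%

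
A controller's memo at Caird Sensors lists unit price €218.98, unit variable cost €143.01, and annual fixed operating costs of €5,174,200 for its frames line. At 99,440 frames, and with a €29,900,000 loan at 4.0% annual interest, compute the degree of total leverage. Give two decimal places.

At 99,440 units, contribution = 99,440 × €75.97 = €7,554,456.80.
Operating income = contribution − fixed costs = €7,554,456.80 − €5,174,200 = €2,380,256.80. Interest = €1,196,000.00.
DOL = €7,554,456.80 ÷ €2,380,256.80 = 3.1738; DFL = €2,380,256.80 ÷ €1,184,256.80 = 2.0099.
DCL = DOL × DFL = 3.1738 × 2.0099 = 6.3790.

6.38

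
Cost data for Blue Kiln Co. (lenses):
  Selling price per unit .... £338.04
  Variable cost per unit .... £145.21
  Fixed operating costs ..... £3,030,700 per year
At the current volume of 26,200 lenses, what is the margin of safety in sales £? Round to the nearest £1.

£3,543,689

Contribution margin per unit = £338.04 − £145.21 = £192.83. Break-even units = £3,030,700 ÷ £192.83 = 15,716.95; break-even revenue = 15,716.95 × £338.04 = £5,312,958.71.
Current sales = 26,200 × £338.04 = £8,856,648.00.
Margin of safety = £8,856,648.00 − £5,312,958.71 = £3,543,689.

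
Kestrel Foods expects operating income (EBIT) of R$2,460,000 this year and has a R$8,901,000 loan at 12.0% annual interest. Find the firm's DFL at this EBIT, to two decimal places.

1.77

Interest = R$1,068,120.00.
Degree of financial leverage = EBIT / (EBIT − interest) = R$2,460,000 / R$1,391,880.00 = 1.7674.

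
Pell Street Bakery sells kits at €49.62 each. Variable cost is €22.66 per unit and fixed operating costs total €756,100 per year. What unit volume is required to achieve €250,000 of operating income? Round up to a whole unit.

Contribution margin per unit = €49.62 − €22.66 = €26.96.
Units = (FC + target) / CM = (€756,100 + €250,000) / €26.96 = 37,318.25, so 37,319 kits.

37,319 kits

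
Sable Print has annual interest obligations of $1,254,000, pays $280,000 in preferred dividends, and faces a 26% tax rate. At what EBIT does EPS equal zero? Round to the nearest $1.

Grossing the preferred dividend up to pre-tax terms: $280,000 / (1 − 0.26) = $378,378.38.
EPS = 0 when EBIT covers interest plus the pre-tax preferred burden: $1,254,000 + $378,378.38 = $1,632,378.38.

$1,632,378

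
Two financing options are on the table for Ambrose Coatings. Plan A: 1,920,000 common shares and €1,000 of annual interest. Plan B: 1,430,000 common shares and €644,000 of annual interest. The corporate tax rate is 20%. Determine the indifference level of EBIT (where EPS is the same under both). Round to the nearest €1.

At indifference, (EBIT − 1,000)(1 − t)/1,920,000 = (EBIT − 644,000)(1 − t)/1,430,000.
Cancelling (1 − t) and cross-multiplying: 1,430,000·(EBIT − 1,000) = 1,920,000·(EBIT − 644,000).
EBIT × (1,920,000 − 1,430,000) = 644,000 × 1,920,000 − 1,000 × 1,430,000 = 1,235,050,000,000, so EBIT = 1,235,050,000,000 ÷ 490,000 = 2,520,510.20.

€2,520,510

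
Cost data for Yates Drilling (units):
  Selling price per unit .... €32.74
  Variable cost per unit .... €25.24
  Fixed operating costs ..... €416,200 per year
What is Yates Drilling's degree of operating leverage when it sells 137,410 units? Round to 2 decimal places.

1.68

Contribution at this volume is 137,410 × €7.50 = €1,030,575.00.
EBIT = €1,030,575.00 − €416,200 = €614,375.00.
Degree of operating leverage = €1,030,575.00 / €614,375.00 = 1.6774.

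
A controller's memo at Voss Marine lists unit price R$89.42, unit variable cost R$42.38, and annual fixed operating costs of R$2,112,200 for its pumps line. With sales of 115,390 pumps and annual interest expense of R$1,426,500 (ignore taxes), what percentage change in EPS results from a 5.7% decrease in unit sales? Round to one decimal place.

At 115,390 units, contribution = 115,390 × R$47.04 = R$5,427,945.60.
EBIT = R$5,427,945.60 − R$2,112,200 = R$3,315,745.60.
Interest = R$1,426,500.00, so EBIT − I = R$1,889,245.60.
DCL = total CM / (EBIT − I) = R$5,427,945.60 / R$1,889,245.60 = 2.8731.
EPS therefore changes by 2.8731 × (-5.7%) = -16.4%.

-16.4%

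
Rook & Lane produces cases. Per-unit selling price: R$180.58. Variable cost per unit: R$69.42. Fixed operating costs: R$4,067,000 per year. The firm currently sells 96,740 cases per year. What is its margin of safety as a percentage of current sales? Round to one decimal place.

62.2%

Each unit contributes R$180.58 − R$69.42 = R$111.16. Break-even units = R$4,067,000 ÷ R$111.16 = 36,586.90; break-even revenue = 36,586.90 × R$180.58 = R$6,606,862.72.
Current sales = 96,740 × R$180.58 = R$17,469,309.20.
Margin of safety = (R$17,469,309.20 − R$6,606,862.72) ÷ R$17,469,309.20 = 62.2%.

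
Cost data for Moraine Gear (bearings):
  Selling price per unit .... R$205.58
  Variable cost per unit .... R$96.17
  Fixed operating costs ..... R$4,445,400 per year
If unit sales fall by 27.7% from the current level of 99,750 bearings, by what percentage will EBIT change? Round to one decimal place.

Contribution at this volume is 99,750 × R$109.41 = R$10,913,647.50.
Subtracting fixed costs: EBIT = R$10,913,647.50 − R$4,445,400 = R$6,468,247.50.
Degree of operating leverage = R$10,913,647.50 / R$6,468,247.50 = 1.6873.
Operating income changes by 1.6873 × -27.7% = -46.7%.

-46.7%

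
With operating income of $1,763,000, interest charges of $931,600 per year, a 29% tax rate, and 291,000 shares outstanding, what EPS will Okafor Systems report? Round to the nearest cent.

Interest = $931,600.00, so EBT = $1,763,000 − $931,600.00 = $831,400.00.
Net income = $831,400.00 × (1 − 0.29) = $590,294.00.
EPS = $590,294.00 ÷ 291,000 = $2.03.

$2.03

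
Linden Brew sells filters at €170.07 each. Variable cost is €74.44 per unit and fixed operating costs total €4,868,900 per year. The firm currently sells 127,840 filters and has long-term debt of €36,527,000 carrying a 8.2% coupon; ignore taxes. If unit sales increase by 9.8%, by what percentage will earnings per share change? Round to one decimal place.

At 127,840 units, contribution = 127,840 × €95.63 = €12,225,339.20.
EBIT = €12,225,339.20 − €4,868,900 = €7,356,439.20.
Interest = €2,995,214.00, so EBIT − I = €4,361,225.20.
DCL = total CM / (EBIT − I) = €12,225,339.20 / €4,361,225.20 = 2.8032.
%ΔEPS = DCL × %ΔSales = 2.8032 × +9.8% = +27.5%.

+27.5%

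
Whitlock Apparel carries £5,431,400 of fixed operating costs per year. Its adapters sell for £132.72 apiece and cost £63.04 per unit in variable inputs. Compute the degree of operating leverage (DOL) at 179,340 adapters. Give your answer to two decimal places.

1.77

Contribution at this volume is 179,340 × £69.68 = £12,496,411.20.
EBIT = £12,496,411.20 − £5,431,400 = £7,065,011.20.
So DOL = total CM / EBIT = £12,496,411.20 / £7,065,011.20 = 1.7688.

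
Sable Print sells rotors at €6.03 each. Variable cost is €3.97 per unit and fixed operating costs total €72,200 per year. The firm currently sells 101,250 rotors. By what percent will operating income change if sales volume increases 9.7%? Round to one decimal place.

Contribution at this volume is 101,250 × €2.06 = €208,575.00.
Operating income = contribution − fixed costs = €208,575.00 − €72,200 = €136,375.00.
So DOL = total CM / EBIT = €208,575.00 / €136,375.00 = 1.5294.
%ΔEBIT = DOL × %ΔSales = 1.5294 × +9.7% = +14.8%.

+14.8%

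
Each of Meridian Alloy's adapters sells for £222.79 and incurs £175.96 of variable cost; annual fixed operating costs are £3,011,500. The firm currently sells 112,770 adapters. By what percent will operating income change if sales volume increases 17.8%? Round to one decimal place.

+41.4%

Total contribution margin = 112,770 × £46.83 = £5,281,019.10.
Subtracting fixed costs: EBIT = £5,281,019.10 − £3,011,500 = £2,269,519.10.
DOL = contribution ÷ EBIT = £5,281,019.10 ÷ £2,269,519.10 = 2.3269.
Operating income changes by 2.3269 × +17.8% = +41.4%.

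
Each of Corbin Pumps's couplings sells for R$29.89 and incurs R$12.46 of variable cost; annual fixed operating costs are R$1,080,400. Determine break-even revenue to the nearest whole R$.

Contribution margin per unit = R$29.89 − R$12.46 = R$17.43, a CM ratio of R$17.43 ÷ R$29.89 = 0.5831.
Break-even revenue = fixed costs × price ÷ CM = R$1,080,400 × R$29.89 ÷ R$17.43 = R$1,852,734.

R$1,852,734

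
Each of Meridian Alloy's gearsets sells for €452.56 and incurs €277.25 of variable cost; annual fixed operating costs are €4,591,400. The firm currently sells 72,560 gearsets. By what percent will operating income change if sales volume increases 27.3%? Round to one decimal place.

Total contribution margin = 72,560 × €175.31 = €12,720,493.60.
Subtracting fixed costs: EBIT = €12,720,493.60 − €4,591,400 = €8,129,093.60.
DOL = contribution ÷ EBIT = €12,720,493.60 ÷ €8,129,093.60 = 1.5648.
%ΔEBIT = DOL × %ΔSales = 1.5648 × +27.3% = +42.7%.

+42.7%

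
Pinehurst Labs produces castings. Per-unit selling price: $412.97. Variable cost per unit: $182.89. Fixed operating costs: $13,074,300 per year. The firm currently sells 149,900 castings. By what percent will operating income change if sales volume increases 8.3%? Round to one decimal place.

+13.4%

Contribution at this volume is 149,900 × $230.08 = $34,488,992.00.
Subtracting fixed costs: EBIT = $34,488,992.00 − $13,074,300 = $21,414,692.00.
Degree of operating leverage = $34,488,992.00 / $21,414,692.00 = 1.6105.
Operating income changes by 1.6105 × +8.3% = +13.4%.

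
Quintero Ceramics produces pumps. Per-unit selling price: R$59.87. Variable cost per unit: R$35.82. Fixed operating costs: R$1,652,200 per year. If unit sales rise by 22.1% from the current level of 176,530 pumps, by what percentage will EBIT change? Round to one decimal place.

Contribution at this volume is 176,530 × R$24.05 = R$4,245,546.50.
Subtracting fixed costs: EBIT = R$4,245,546.50 − R$1,652,200 = R$2,593,346.50.
So DOL = total CM / EBIT = R$4,245,546.50 / R$2,593,346.50 = 1.6371.
%ΔEBIT = DOL × %ΔSales = 1.6371 × +22.1% = +36.2%.

+36.2%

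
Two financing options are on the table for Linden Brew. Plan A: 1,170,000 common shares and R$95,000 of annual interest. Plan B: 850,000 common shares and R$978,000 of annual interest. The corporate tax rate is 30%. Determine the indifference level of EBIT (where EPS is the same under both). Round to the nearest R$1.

Set EPS_A = EPS_B: (EBIT − R$95,000)(1 − 0.30) ÷ 1,170,000 = (EBIT − R$978,000)(1 − 0.30) ÷ 850,000.
The (1 − t) factor cancels: (EBIT − 95,000) × 850,000 = (EBIT − 978,000) × 1,170,000.
EBIT × (1,170,000 − 850,000) = 978,000 × 1,170,000 − 95,000 × 850,000 = 1,063,510,000,000, so EBIT = 1,063,510,000,000 ÷ 320,000 = 3,323,468.75.

R$3,323,469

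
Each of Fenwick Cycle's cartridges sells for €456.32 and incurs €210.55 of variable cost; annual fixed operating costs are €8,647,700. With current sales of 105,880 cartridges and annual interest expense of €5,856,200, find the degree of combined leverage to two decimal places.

Contribution at this volume is 105,880 × €245.77 = €26,022,127.60.
Subtracting fixed costs: EBIT = €26,022,127.60 − €8,647,700 = €17,374,427.60. Interest = €5,856,200.00, so EBIT − I = €11,518,227.60.
DCL = contribution ÷ (EBIT − I) = €26,022,127.60 ÷ €11,518,227.60 = 2.2592.

2.26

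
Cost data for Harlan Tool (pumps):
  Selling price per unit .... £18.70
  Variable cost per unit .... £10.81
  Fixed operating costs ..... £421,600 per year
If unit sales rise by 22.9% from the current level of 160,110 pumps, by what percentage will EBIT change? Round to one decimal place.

+34.4%

Contribution at this volume is 160,110 × £7.89 = £1,263,267.90.
Operating income = contribution − fixed costs = £1,263,267.90 − £421,600 = £841,667.90.
DOL = contribution ÷ EBIT = £1,263,267.90 ÷ £841,667.90 = 1.5009.
%ΔEBIT = DOL × %ΔSales = 1.5009 × +22.9% = +34.4%.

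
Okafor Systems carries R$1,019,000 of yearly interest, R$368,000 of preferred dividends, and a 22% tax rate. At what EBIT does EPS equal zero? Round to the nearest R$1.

Preferred dividends are paid after tax, so their pre-tax equivalent is R$368,000 ÷ (1 − 0.22) = R$471,794.87.
Financial break-even EBIT = interest + D_p ÷ (1 − t) = R$1,019,000 + R$471,794.87 = R$1,490,794.87.

R$1,490,795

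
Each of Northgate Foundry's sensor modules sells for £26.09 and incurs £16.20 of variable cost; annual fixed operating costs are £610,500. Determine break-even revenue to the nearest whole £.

CM per unit = £26.09 − £16.20 = £9.89; CM ratio = £9.89 / £26.09 = 0.3791.
Break-even revenue = fixed costs × price ÷ CM = £610,500 × £26.09 ÷ £9.89 = £1,610,510.

£1,610,510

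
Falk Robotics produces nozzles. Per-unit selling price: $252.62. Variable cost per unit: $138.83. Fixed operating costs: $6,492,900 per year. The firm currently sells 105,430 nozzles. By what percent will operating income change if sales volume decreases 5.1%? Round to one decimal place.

Total contribution margin = 105,430 × $113.79 = $11,996,879.70.
Subtracting fixed costs: EBIT = $11,996,879.70 − $6,492,900 = $5,503,979.70.
DOL = contribution ÷ EBIT = $11,996,879.70 ÷ $5,503,979.70 = 2.1797.
%ΔEBIT = DOL × %ΔSales = 2.1797 × -5.1% = -11.1%.

-11.1%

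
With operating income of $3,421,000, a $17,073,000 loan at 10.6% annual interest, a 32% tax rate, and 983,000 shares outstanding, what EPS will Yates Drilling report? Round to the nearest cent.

$1.11

Interest = $1,809,738.00, so EBT = $3,421,000 − $1,809,738.00 = $1,611,262.00.
After tax at 32%: net income = $1,611,262.00 × 0.68 = $1,095,658.16.
Per share: $1,095,658.16 / 983,000 shares = $1.11.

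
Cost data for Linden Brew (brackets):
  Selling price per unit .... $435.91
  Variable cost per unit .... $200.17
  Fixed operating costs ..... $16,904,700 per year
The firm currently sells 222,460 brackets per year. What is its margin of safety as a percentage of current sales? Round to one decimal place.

67.8%

Each unit contributes $435.91 − $200.17 = $235.74. Break-even units = $16,904,700 ÷ $235.74 = 71,709.09; break-even revenue = 71,709.09 × $435.91 = $31,258,707.80.
Current sales = 222,460 × $435.91 = $96,972,538.60.
Margin of safety = ($96,972,538.60 − $31,258,707.80) ÷ $96,972,538.60 = 67.8%.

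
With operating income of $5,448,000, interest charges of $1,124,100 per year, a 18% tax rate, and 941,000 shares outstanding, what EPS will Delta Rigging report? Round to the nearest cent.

Interest = $1,124,100.00, so EBT = $5,448,000 − $1,124,100.00 = $4,323,900.00.
After tax at 18%: net income = $4,323,900.00 × 0.82 = $3,545,598.00.
EPS = $3,545,598.00 ÷ 941,000 = $3.77.

$3.77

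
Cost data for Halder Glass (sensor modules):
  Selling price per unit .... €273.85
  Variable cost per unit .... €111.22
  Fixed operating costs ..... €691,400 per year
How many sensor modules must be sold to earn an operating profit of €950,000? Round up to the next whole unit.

10,093 sensor modules

Contribution margin per unit = €273.85 − €111.22 = €162.63.
Units = (FC + target) / CM = (€691,400 + €950,000) / €162.63 = 10,092.85, so 10,093 sensor modules.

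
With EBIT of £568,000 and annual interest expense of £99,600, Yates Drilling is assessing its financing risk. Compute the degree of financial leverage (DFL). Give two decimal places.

Interest = £99,600.00.
DFL = EBIT ÷ (EBIT − I) = £568,000 ÷ (£568,000 − £99,600.00) = £568,000 ÷ £468,400.00 = 1.2126.

1.21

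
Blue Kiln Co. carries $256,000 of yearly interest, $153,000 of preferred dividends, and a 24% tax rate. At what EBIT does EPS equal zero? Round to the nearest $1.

Preferred dividends are paid after tax, so their pre-tax equivalent is $153,000 ÷ (1 − 0.24) = $201,315.79.
EPS = 0 when EBIT covers interest plus the pre-tax preferred burden: $256,000 + $201,315.79 = $457,315.79.

$457,316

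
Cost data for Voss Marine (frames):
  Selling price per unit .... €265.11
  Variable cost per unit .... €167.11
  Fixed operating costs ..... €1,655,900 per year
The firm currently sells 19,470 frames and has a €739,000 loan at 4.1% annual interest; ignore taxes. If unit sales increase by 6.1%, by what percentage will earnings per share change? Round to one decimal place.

+52.5%

Total contribution margin = 19,470 × €98.00 = €1,908,060.00.
Operating income = contribution − fixed costs = €1,908,060.00 − €1,655,900 = €252,160.00.
After interest of €30,299.00, pre-tax earnings = €221,861.00.
Degree of combined leverage = contribution ÷ (EBIT − I) = €1,908,060.00 ÷ €221,861.00 = 8.6002.
%ΔEPS = DCL × %ΔSales = 8.6002 × +6.1% = +52.5%.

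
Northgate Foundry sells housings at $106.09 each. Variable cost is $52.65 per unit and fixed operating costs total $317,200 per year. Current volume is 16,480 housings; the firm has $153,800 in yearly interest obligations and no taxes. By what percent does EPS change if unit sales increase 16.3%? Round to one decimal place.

At 16,480 units, contribution = 16,480 × $53.44 = $880,691.20.
Subtracting fixed costs: EBIT = $880,691.20 − $317,200 = $563,491.20.
Interest = $153,800.00, so EBIT − I = $409,691.20.
Degree of combined leverage = contribution ÷ (EBIT − I) = $880,691.20 ÷ $409,691.20 = 2.1496.
EPS therefore changes by 2.1496 × (+16.3%) = +35.0%.

+35.0%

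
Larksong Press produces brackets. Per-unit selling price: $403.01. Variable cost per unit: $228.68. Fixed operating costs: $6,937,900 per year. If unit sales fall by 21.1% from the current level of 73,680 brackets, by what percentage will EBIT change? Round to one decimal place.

Total contribution margin = 73,680 × $174.33 = $12,844,634.40.
EBIT = $12,844,634.40 − $6,937,900 = $5,906,734.40.
DOL = contribution ÷ EBIT = $12,844,634.40 ÷ $5,906,734.40 = 2.1746.
So EBIT moves 2.1746 × (-21.1%) = -45.9%.

-45.9%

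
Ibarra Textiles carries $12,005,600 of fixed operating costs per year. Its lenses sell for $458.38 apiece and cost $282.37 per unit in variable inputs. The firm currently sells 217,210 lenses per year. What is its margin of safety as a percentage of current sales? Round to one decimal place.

Unit CM = price − variable cost = $458.38 − $282.37 = $176.01. Break-even units = $12,005,600 ÷ $176.01 = 68,209.76; break-even revenue = 68,209.76 × $458.38 = $31,265,990.16.
Actual sales revenue = 217,210 × $458.38 = $99,564,719.80.
Margin of safety = ($99,564,719.80 − $31,265,990.16) ÷ $99,564,719.80 = 68.6%.

68.6%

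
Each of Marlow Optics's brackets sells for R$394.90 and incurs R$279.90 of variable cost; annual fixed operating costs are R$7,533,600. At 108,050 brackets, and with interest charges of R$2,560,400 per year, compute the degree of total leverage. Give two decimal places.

5.33

Total contribution margin = 108,050 × R$115.00 = R$12,425,750.00.
Operating income = contribution − fixed costs = R$12,425,750.00 − R$7,533,600 = R$4,892,150.00. Interest = R$2,560,400.00.
DOL = R$12,425,750.00 ÷ R$4,892,150.00 = 2.5399; DFL = R$4,892,150.00 ÷ R$2,331,750.00 = 2.0981.
Combined leverage = 2.5399 × 2.0981 = 5.3290.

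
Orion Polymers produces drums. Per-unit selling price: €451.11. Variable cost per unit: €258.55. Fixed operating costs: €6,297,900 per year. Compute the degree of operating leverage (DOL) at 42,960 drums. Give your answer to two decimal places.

4.19

At 42,960 units, contribution = 42,960 × €192.56 = €8,272,377.60.
EBIT = €8,272,377.60 − €6,297,900 = €1,974,477.60.
DOL = contribution ÷ EBIT = €8,272,377.60 ÷ €1,974,477.60 = 4.1897.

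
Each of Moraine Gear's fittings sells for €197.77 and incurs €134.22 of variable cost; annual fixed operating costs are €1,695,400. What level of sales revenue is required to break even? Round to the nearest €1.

Contribution margin per unit = €197.77 − €134.22 = €63.55, a CM ratio of €63.55 ÷ €197.77 = 0.3213.
Break-even revenue = fixed costs × price ÷ CM = €1,695,400 × €197.77 ÷ €63.55 = €5,276,149.

€5,276,149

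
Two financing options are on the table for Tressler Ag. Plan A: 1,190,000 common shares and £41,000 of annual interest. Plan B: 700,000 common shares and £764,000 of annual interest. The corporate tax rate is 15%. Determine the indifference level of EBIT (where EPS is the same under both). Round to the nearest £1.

At indifference, (EBIT − 41,000)(1 − t)/1,190,000 = (EBIT − 764,000)(1 − t)/700,000.
The (1 − t) factor cancels: (EBIT − 41,000) × 700,000 = (EBIT − 764,000) × 1,190,000.
Solving, EBIT = (764,000·1,190,000 − 41,000·700,000) / (1,190,000 − 700,000) = 880,460,000,000 / 490,000 = 1,796,857.14.

£1,796,857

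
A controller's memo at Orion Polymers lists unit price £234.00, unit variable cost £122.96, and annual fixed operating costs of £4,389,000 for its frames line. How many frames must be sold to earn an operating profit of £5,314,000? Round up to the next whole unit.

87,383 frames

Unit CM = price − variable cost = £234.00 − £122.96 = £111.04.
Required volume = (fixed costs + target profit) ÷ CM = (£4,389,000 + £5,314,000) ÷ £111.04 = 87,382.93, so 87,383 frames.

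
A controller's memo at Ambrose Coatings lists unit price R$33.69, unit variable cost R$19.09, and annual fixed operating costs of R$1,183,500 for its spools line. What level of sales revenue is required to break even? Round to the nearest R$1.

CM per unit = R$33.69 − R$19.09 = R$14.60; CM ratio = R$14.60 / R$33.69 = 0.4334.
Break-even sales = FC ÷ CM ratio = R$1,183,500 × R$33.69 / R$14.60 = R$2,730,967.

R$2,730,967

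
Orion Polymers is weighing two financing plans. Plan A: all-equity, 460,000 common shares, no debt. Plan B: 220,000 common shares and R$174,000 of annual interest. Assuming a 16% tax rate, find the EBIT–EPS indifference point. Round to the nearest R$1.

R$333,500

At indifference, (EBIT − 0)(1 − t)/460,000 = (EBIT − 174,000)(1 − t)/220,000.
The (1 − t) factor cancels: (EBIT − 0) × 220,000 = (EBIT − 174,000) × 460,000.
EBIT × (460,000 − 220,000) = 174,000 × 460,000 − 0 × 220,000 = 80,040,000,000, so EBIT = 80,040,000,000 ÷ 240,000 = 333,500.00.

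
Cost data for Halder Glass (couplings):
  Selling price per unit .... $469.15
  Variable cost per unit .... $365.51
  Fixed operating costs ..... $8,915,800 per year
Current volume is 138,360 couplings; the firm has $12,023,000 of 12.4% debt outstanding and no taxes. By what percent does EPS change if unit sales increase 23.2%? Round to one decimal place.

Total contribution margin = 138,360 × $103.64 = $14,339,630.40.
Subtracting fixed costs: EBIT = $14,339,630.40 − $8,915,800 = $5,423,830.40.
After interest of $1,490,852.00, pre-tax earnings = $3,932,978.40.
DCL = total CM / (EBIT − I) = $14,339,630.40 / $3,932,978.40 = 3.6460.
%ΔEPS = DCL × %ΔSales = 3.6460 × +23.2% = +84.6%.

+84.6%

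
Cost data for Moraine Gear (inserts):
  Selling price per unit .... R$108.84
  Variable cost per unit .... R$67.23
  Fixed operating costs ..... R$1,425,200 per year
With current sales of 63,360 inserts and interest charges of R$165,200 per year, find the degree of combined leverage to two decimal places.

2.52

At 63,360 units, contribution = 63,360 × R$41.61 = R$2,636,409.60.
EBIT = R$2,636,409.60 − R$1,425,200 = R$1,211,209.60. Interest = R$165,200.00, so EBIT − I = R$1,046,009.60.
Degree of total leverage = total CM / (EBIT − interest) = R$2,636,409.60 / R$1,046,009.60 = 2.5204.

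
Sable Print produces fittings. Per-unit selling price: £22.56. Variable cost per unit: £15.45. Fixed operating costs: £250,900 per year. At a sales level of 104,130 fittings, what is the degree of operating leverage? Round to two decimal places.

Total contribution margin = 104,130 × £7.11 = £740,364.30.
Operating income = contribution − fixed costs = £740,364.30 − £250,900 = £489,464.30.
DOL = contribution ÷ EBIT = £740,364.30 ÷ £489,464.30 = 1.5126.

1.51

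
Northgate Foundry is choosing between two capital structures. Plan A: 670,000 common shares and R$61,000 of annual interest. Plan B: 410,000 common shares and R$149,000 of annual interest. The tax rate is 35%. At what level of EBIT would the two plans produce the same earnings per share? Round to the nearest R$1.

At indifference, (EBIT − 61,000)(1 − t)/670,000 = (EBIT − 149,000)(1 − t)/410,000.
Cancelling (1 − t) and cross-multiplying: 410,000·(EBIT − 61,000) = 670,000·(EBIT − 149,000).
EBIT × (670,000 − 410,000) = 149,000 × 670,000 − 61,000 × 410,000 = 74,820,000,000, so EBIT = 74,820,000,000 ÷ 260,000 = 287,769.23.

R$287,769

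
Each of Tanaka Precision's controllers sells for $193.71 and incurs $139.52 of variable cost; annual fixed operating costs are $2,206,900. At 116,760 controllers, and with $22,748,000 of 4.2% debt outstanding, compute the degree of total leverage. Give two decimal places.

Total contribution margin = 116,760 × $54.19 = $6,327,224.40.
Operating income = contribution − fixed costs = $6,327,224.40 − $2,206,900 = $4,120,324.40. Interest = $955,416.00, so EBIT − I = $3,164,908.40.
Degree of total leverage = total CM / (EBIT − interest) = $6,327,224.40 / $3,164,908.40 = 1.9992.

2.00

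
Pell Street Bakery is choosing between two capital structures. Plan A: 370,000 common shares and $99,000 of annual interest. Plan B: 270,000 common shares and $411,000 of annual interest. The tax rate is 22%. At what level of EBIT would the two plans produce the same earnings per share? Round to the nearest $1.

$1,253,400

Set EPS_A = EPS_B: (EBIT − $99,000)(1 − 0.22) ÷ 370,000 = (EBIT − $411,000)(1 − 0.22) ÷ 270,000.
The (1 − t) factor cancels: (EBIT − 99,000) × 270,000 = (EBIT − 411,000) × 370,000.
EBIT × (370,000 − 270,000) = 411,000 × 370,000 − 99,000 × 270,000 = 125,340,000,000, so EBIT = 125,340,000,000 ÷ 100,000 = 1,253,400.00.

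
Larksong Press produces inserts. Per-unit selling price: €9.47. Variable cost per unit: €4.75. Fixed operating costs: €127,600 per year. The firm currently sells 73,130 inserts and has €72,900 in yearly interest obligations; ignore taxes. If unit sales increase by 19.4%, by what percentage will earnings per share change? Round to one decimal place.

Contribution at this volume is 73,130 × €4.72 = €345,173.60.
Subtracting fixed costs: EBIT = €345,173.60 − €127,600 = €217,573.60.
After interest of €72,900.00, pre-tax earnings = €144,673.60.
DCL = total CM / (EBIT − I) = €345,173.60 / €144,673.60 = 2.3859.
%ΔEPS = DCL × %ΔSales = 2.3859 × +19.4% = +46.3%.

+46.3%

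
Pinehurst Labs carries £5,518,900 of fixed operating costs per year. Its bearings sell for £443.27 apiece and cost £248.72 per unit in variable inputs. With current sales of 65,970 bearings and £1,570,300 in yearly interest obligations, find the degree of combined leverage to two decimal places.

Total contribution margin = 65,970 × £194.55 = £12,834,463.50.
Operating income = contribution − fixed costs = £12,834,463.50 − £5,518,900 = £7,315,563.50. Interest = £1,570,300.00.
DOL = £12,834,463.50 ÷ £7,315,563.50 = 1.7544; DFL = £7,315,563.50 ÷ £5,745,263.50 = 1.2733.
DCL = DOL × DFL = 1.7544 × 1.2733 = 2.2339.

2.23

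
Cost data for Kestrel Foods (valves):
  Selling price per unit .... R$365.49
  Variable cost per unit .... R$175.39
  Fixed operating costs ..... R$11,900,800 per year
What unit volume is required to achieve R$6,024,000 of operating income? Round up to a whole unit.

Each unit contributes R$365.49 − R$175.39 = R$190.10.
Need Q such that Q × R$190.10 − R$11,900,800 = R$6,024,000, i.e. Q = R$17,924,800 / R$190.10 = 94,291.43 → 94,292.

94,292 valves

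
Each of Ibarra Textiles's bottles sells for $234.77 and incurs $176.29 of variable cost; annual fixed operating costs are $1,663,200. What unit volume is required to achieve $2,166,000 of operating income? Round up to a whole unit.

65,479 bottles

Each unit contributes $234.77 − $176.29 = $58.48.
Required volume = (fixed costs + target profit) ÷ CM = ($1,663,200 + $2,166,000) ÷ $58.48 = 65,478.80, so 65,479 bottles.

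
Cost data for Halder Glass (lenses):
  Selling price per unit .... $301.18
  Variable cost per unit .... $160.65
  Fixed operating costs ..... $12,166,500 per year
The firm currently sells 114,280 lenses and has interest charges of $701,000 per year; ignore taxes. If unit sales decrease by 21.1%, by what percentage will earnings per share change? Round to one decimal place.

-106.2%

Contribution at this volume is 114,280 × $140.53 = $16,059,768.40.
EBIT = $16,059,768.40 − $12,166,500 = $3,893,268.40.
After interest of $701,000.00, pre-tax earnings = $3,192,268.40.
DCL = total CM / (EBIT − I) = $16,059,768.40 / $3,192,268.40 = 5.0308.
%ΔEPS = DCL × %ΔSales = 5.0308 × -21.1% = -106.2%.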